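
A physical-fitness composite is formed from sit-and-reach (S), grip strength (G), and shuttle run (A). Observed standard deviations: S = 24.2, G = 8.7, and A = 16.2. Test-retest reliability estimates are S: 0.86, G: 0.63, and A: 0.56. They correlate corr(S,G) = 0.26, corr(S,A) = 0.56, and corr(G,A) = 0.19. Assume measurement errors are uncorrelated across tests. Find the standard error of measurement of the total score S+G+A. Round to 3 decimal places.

15.016

Var(total) = 923.77 + 602.123 = 1525.89.
True-score variance = 698.302 + 602.123 = 1300.42, so reliability = 0.8522.
Error variance = 1525.89 − 1300.42 = 225.468; SEM = √225.468 = 15.016.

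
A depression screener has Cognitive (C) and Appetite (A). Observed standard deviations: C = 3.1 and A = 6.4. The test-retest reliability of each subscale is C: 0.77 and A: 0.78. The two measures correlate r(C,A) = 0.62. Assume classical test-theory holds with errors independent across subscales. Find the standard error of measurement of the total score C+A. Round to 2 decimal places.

Var(total) = 50.57 + 24.6016 = 75.1716.
True-score variance = 39.3485 + 24.6016 = 63.9501, so reliability = 0.8507.
Error variance = 75.1716 − 63.9501 = 11.2215; SEM = √11.2215 = 3.35.

3.35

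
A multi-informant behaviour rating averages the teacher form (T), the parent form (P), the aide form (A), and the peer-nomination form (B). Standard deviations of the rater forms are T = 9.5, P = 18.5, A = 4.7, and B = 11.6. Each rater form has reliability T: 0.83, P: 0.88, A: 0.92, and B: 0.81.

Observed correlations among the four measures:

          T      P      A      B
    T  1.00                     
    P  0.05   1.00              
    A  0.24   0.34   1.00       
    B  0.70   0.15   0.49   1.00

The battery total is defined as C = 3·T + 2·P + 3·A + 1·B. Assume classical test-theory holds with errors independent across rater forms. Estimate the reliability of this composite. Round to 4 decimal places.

0.9123

Var(C) = 3²·9.5² + 2²·18.5² + 3²·4.7² + 11.6² + 2·[6·9.5·18.5·0.05 + 9·9.5·4.7·0.24 + 3·9.5·11.6·0.70 + 6·18.5·4.7·0.34 + 2·18.5·11.6·0.15 + 3·4.7·11.6·0.49] = 2514.62 + 1404.98 = 3919.6.
Under uncorrelated errors the observed covariances equal the true-score covariances, so only the own-variance terms attenuate.
True-score variance = [3²·9.5²·0.83 + 2²·18.5²·0.88 + 3²·4.7²·0.92 + 11.6²·0.81] + 1404.98 = 2170.79 + 1404.98 = 3575.77.
Reliability = 3575.77 / 3919.6 = 0.9123.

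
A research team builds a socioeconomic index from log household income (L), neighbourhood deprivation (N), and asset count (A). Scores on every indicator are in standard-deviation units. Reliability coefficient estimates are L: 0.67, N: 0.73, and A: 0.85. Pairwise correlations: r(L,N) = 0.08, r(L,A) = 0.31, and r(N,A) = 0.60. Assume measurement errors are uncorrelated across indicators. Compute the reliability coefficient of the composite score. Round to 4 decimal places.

0.8494

Var(L+N+A) = 3 + 2·[0.08 + 0.31 + 0.60] = 3 + 1.98 = 4.98.
With uncorrelated errors the cross-covariances are all true-score covariance, so they carry over unchanged; only the diagonal terms shrink to ρᵢσᵢ².
True-score variance = [0.67 + 0.73 + 0.85] + 1.98 = 2.25 + 1.98 = 4.23.
Reliability = 4.23 / 4.98 = 0.8494.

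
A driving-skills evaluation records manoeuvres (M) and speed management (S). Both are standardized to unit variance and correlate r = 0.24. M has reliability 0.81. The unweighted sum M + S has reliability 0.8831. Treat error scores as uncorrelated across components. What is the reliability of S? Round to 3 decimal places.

0.900

Var(M+S) = 2 + 2·0.24 = 2.480.
True-score variance = ρ_M + ρ_S + 2·0.24, so 0.8831 = (0.81 + ρ_S + 0.48) / 2.480.
ρ_S = 0.8831·2.480 − 0.81 − 0.48 = 0.900.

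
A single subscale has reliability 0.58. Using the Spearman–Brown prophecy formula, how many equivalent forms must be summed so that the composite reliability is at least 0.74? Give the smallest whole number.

3

k ≥ ρ*(1−ρ₁)/(ρ₁(1−ρ*)) = 0.74·0.42 / (0.58·0.26) = 2.061.
Smallest integer k = 3.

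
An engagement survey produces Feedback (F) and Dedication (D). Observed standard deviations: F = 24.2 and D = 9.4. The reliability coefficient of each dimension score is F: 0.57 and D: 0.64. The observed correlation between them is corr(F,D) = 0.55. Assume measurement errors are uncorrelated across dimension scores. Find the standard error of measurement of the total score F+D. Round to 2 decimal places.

16.84

Var(total) = 674 + 250.228 = 924.228.
True-score variance = 390.365 + 250.228 = 640.593, so reliability = 0.6931.
Error variance = 924.228 − 640.593 = 283.635; SEM = √283.635 = 16.84.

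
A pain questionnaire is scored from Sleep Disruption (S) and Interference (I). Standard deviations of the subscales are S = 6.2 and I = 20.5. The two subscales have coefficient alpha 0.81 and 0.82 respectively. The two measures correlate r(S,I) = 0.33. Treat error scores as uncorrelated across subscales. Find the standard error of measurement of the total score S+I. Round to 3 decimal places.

9.108

Var(total) = 458.69 + 83.886 = 542.576.
True-score variance = 375.741 + 83.886 = 459.627, so reliability = 0.8471.
Error variance = 542.576 − 459.627 = 82.9486; SEM = √82.9486 = 9.108.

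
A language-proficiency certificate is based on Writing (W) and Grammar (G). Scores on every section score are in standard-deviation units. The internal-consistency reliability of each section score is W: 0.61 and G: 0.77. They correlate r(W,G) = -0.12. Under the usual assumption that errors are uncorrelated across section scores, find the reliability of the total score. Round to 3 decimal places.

Var(W+G) = 2 + 2·[(-0.12)] = 2 − 0.24 = 1.76.
Under uncorrelated errors the observed covariances equal the true-score covariances, so only the own-variance terms attenuate.
True-score variance = [0.61 + 0.77] − 0.24 = 1.38 − 0.24 = 1.14.
Reliability = 1.14 / 1.76 = 0.648.

0.648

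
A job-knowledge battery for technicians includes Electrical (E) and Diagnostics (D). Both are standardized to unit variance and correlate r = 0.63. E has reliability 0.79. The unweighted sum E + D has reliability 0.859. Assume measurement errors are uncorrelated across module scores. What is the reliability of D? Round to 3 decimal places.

0.750

Var(E+D) = 2 + 2·0.63 = 3.260.
True-score variance = ρ_E + ρ_D + 2·0.63, so 0.859 = (0.79 + ρ_D + 1.26) / 3.260.
ρ_D = 0.859·3.260 − 0.79 − 1.26 = 0.750.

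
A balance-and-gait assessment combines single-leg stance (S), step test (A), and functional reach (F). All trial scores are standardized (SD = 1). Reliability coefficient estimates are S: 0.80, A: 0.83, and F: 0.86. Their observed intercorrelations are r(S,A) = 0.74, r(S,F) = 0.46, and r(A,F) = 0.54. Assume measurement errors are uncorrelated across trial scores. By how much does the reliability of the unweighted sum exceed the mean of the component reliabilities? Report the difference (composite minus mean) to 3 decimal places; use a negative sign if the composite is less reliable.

Var(sum) = 3 + 3.48 = 6.48; true-score variance = 2.49 + 3.48 = 5.97; composite reliability = 0.9213.
Mean component reliability = 0.8300.
Difference = 0.9213 − 0.8300 = 0.091.

0.091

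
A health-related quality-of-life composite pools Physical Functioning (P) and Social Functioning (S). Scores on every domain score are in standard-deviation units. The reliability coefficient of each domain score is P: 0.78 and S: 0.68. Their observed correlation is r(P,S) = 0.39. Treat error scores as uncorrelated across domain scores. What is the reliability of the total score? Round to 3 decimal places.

Var(P+S) = 2 + 2·[0.39] = 2 + 0.78 = 2.78.
With uncorrelated errors the cross-covariances are all true-score covariance, so they carry over unchanged; only the diagonal terms shrink to ρᵢσᵢ².
True-score variance = [0.78 + 0.68] + 0.78 = 1.46 + 0.78 = 2.24.
Reliability = 2.24 / 2.78 = 0.806.

0.806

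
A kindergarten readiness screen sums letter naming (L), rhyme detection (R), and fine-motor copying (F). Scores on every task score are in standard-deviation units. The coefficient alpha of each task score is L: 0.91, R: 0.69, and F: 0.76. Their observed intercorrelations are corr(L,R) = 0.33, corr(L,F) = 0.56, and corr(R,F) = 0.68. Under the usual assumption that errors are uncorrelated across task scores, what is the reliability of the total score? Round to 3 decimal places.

0.896

Var(L+R+F) = 3 + 2·[0.33 + 0.56 + 0.68] = 3 + 3.14 = 6.14.
Under uncorrelated errors the observed covariances equal the true-score covariances, so only the own-variance terms attenuate.
True-score variance = [0.91 + 0.69 + 0.76] + 3.14 = 2.36 + 3.14 = 5.5.
Reliability = 5.5 / 6.14 = 0.896.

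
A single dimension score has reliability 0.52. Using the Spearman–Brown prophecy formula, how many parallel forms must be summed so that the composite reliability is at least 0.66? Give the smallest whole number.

k ≥ ρ*(1−ρ₁)/(ρ₁(1−ρ*)) = 0.66·0.48 / (0.52·0.34) = 1.792.
Smallest integer k = 2.

2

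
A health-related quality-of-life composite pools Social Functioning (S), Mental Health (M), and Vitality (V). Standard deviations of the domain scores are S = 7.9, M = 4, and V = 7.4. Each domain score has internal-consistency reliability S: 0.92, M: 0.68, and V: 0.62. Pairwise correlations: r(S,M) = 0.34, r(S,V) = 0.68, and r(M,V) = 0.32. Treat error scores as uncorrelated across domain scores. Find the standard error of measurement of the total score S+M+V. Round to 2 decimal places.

5.56

Var(total) = 133.17 + 119.938 = 253.108.
True-score variance = 102.248 + 119.938 = 222.186, so reliability = 0.8778.
Error variance = 253.108 − 222.186 = 30.9216; SEM = √30.9216 = 5.56.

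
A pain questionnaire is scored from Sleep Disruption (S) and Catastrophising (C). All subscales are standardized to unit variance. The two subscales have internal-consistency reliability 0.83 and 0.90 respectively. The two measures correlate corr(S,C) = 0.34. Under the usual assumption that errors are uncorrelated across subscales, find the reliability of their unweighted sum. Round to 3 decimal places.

Var(S+C) = 2 + 2·[0.34] = 2 + 0.68 = 2.68.
Because errors are independent across components, Cov(Tᵢ,Tⱼ) = Cov(Xᵢ,Xⱼ); the off-diagonal part of the true-score variance is the same as above.
True-score variance = [0.83 + 0.90] + 0.68 = 1.73 + 0.68 = 2.41.
Reliability = 2.41 / 2.68 = 0.899.

0.899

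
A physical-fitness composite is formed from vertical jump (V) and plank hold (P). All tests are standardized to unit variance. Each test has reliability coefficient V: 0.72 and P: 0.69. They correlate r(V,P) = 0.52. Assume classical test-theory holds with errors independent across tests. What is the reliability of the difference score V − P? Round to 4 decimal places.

Var(V−P) = 1 + 1 − 2·0.52 = 2 − 1.04 = 0.96.
Under uncorrelated errors the observed covariances equal the true-score covariances, so only the own-variance terms attenuate.
True-score variance = [0.72 + 0.69] − 1.04 = 1.41 − 1.04 = 0.37.
Reliability = 0.37 / 0.96 = 0.3854.

0.3854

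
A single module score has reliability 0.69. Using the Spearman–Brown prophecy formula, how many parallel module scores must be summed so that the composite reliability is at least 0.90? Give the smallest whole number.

5

k ≥ ρ*(1−ρ₁)/(ρ₁(1−ρ*)) = 0.90·0.31 / (0.69·0.10) = 4.043.
Smallest integer k = 5.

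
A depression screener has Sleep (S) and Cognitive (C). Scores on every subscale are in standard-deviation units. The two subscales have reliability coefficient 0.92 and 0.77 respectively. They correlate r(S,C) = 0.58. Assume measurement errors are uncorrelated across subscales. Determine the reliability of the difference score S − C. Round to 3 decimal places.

Var(S−C) = 1 + 1 − 2·0.58 = 2 − 1.16 = 0.84.
Because errors are independent across components, Cov(Tᵢ,Tⱼ) = Cov(Xᵢ,Xⱼ); the off-diagonal part of the true-score variance is the same as above.
True-score variance = [0.92 + 0.77] − 1.16 = 1.69 − 1.16 = 0.53.
Reliability = 0.53 / 0.84 = 0.631.

0.631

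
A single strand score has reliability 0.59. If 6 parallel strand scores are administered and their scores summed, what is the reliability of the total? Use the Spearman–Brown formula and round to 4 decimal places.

ρ_k = kρ / (1 + (k−1)ρ) = 6·0.59 / (1 + 5·0.59) = 3.540 / 3.950 = 0.8962.

0.8962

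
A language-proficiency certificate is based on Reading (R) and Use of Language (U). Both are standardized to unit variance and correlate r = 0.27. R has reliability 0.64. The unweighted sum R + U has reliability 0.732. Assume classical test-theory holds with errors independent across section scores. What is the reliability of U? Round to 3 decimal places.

Var(R+U) = 2 + 2·0.27 = 2.540.
True-score variance = ρ_R + ρ_U + 2·0.27, so 0.732 = (0.64 + ρ_U + 0.54) / 2.540.
ρ_U = 0.732·2.540 − 0.64 − 0.54 = 0.679.

0.679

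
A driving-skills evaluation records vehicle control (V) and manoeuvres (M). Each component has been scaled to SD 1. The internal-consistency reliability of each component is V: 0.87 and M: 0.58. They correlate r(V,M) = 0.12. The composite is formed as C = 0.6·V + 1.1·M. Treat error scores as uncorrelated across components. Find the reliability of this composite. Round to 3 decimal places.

Var(C) = 0.6² + 1.1² + 2·[0.66·0.12] = 1.57 + 0.1584 = 1.7284.
Under uncorrelated errors the observed covariances equal the true-score covariances, so only the own-variance terms attenuate.
True-score variance = [0.6²·0.87 + 1.1²·0.58] + 0.1584 = 1.015 + 0.1584 = 1.1734.
Reliability = 1.1734 / 1.7284 = 0.679.

0.679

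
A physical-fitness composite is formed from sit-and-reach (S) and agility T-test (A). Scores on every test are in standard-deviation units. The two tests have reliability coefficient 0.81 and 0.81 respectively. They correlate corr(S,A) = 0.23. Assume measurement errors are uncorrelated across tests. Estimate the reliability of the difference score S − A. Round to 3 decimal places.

0.753

Var(S−A) = 1 + 1 − 2·0.23 = 2 − 0.46 = 1.54.
With uncorrelated errors the cross-covariances are all true-score covariance, so they carry over unchanged; only the diagonal terms shrink to ρᵢσᵢ².
True-score variance = [0.81 + 0.81] − 0.46 = 1.62 − 0.46 = 1.16.
Reliability = 1.16 / 1.54 = 0.753.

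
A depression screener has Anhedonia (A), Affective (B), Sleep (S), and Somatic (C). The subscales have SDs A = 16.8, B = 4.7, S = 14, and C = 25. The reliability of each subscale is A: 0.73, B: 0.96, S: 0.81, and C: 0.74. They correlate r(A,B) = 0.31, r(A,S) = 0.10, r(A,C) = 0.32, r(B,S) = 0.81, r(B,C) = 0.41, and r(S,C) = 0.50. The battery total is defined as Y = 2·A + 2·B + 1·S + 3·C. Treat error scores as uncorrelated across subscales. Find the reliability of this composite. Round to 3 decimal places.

Var(Y) = 2²·16.8² + 2²·4.7² + 14² + 3²·25² + 2·[4·16.8·4.7·0.31 + 2·16.8·14·0.10 + 6·16.8·25·0.32 + 2·4.7·14·0.81 + 6·4.7·25·0.41 + 3·14·25·0.50] = 7038.32 + 3743.99 = 10782.3.
Under uncorrelated errors the observed covariances equal the true-score covariances, so only the own-variance terms attenuate.
True-score variance = [2²·16.8²·0.73 + 2²·4.7²·0.96 + 14²·0.81 + 3²·25²·0.74] + 3743.99 = 5230.23 + 3743.99 = 8974.22.
Reliability = 8974.22 / 10782.3 = 0.832.

0.832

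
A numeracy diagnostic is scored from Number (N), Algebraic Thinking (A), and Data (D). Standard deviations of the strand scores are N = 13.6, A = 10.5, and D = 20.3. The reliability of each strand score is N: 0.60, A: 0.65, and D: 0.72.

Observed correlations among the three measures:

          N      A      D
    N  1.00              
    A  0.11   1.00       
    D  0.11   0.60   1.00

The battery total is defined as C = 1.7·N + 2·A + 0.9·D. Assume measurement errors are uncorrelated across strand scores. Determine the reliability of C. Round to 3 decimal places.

Var(C) = 1.7²·13.6² + 2²·10.5² + 0.9²·20.3² + 2·[3.4·13.6·10.5·0.11 + 1.53·13.6·20.3·0.11 + 1.8·10.5·20.3·0.60] = 1309.33 + 660.147 = 1969.47.
With uncorrelated errors the cross-covariances are all true-score covariance, so they carry over unchanged; only the diagonal terms shrink to ρᵢσᵢ².
True-score variance = [1.7²·13.6²·0.60 + 2²·10.5²·0.65 + 0.9²·20.3²·0.72] + 660.147 = 847.702 + 660.147 = 1507.85.
Reliability = 1507.85 / 1969.47 = 0.766.

0.766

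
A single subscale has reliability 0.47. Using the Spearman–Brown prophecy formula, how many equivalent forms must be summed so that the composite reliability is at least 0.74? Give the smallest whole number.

k ≥ ρ*(1−ρ₁)/(ρ₁(1−ρ*)) = 0.74·0.53 / (0.47·0.26) = 3.209.
Smallest integer k = 4.

4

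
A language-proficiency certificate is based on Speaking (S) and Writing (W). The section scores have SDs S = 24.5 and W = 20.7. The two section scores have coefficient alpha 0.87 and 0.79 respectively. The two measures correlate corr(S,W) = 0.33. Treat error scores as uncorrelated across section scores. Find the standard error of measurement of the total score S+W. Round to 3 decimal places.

Var(total) = 1028.74 + 334.719 = 1363.46.
True-score variance = 860.725 + 334.719 = 1195.44, so reliability = 0.8768.
Error variance = 1363.46 − 1195.44 = 168.015; SEM = √168.015 = 12.962.

12.962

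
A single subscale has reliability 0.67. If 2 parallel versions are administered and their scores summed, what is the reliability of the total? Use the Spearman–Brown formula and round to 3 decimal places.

ρ_k = kρ / (1 + (k−1)ρ) = 2·0.67 / (1 + 1·0.67) = 1.340 / 1.670 = 0.802.

0.802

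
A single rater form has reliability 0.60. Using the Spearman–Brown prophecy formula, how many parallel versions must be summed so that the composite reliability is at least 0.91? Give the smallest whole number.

7

k ≥ ρ*(1−ρ₁)/(ρ₁(1−ρ*)) = 0.91·0.40 / (0.60·0.09) = 6.741.
Smallest integer k = 7.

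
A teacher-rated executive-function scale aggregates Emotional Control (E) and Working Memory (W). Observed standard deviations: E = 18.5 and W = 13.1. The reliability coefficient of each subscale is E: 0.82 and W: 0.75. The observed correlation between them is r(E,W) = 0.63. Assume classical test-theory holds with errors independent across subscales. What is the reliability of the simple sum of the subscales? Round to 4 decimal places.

Var(E+W) = 18.5² + 13.1² + 2·[18.5·13.1·0.63] = 513.86 + 305.361 = 819.221.
Under uncorrelated errors the observed covariances equal the true-score covariances, so only the own-variance terms attenuate.
True-score variance = [18.5²·0.82 + 13.1²·0.75] + 305.361 = 409.352 + 305.361 = 714.713.
Reliability = 714.713 / 819.221 = 0.8724.

0.8724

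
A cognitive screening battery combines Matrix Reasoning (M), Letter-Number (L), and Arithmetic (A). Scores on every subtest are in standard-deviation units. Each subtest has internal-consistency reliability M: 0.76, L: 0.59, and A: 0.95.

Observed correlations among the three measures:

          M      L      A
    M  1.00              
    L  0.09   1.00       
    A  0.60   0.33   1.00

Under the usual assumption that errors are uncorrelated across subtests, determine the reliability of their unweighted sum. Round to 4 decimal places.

Var(M+L+A) = 3 + 2·[0.09 + 0.60 + 0.33] = 3 + 2.04 = 5.04.
With uncorrelated errors the cross-covariances are all true-score covariance, so they carry over unchanged; only the diagonal terms shrink to ρᵢσᵢ².
True-score variance = [0.76 + 0.59 + 0.95] + 2.04 = 2.3 + 2.04 = 4.34.
Reliability = 4.34 / 5.04 = 0.8611.

0.8611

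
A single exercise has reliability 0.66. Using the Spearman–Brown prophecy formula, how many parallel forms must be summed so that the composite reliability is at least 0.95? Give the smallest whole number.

10

k ≥ ρ*(1−ρ₁)/(ρ₁(1−ρ*)) = 0.95·0.34 / (0.66·0.05) = 9.788.
Smallest integer k = 10.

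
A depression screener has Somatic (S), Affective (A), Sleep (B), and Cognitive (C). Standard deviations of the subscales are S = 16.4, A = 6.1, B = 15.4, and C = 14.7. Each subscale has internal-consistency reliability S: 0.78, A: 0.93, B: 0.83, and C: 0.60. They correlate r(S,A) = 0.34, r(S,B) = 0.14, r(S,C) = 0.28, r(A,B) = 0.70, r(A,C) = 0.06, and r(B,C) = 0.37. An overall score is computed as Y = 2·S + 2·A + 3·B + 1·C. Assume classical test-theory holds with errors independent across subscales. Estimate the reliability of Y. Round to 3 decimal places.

Var(Y) = 2²·16.4² + 2²·6.1² + 3²·15.4² + 14.7² + 2·[4·16.4·6.1·0.34 + 6·16.4·15.4·0.14 + 2·16.4·14.7·0.28 + 6·6.1·15.4·0.70 + 2·6.1·14.7·0.06 + 3·15.4·14.7·0.37] = 3575.21 + 2279.6 = 5854.81.
Under uncorrelated errors the observed covariances equal the true-score covariances, so only the own-variance terms attenuate.
True-score variance = [2²·16.4²·0.78 + 2²·6.1²·0.93 + 3²·15.4²·0.83 + 14.7²·0.60] + 2279.6 = 2878.82 + 2279.6 = 5158.42.
Reliability = 5158.42 / 5854.81 = 0.881.

0.881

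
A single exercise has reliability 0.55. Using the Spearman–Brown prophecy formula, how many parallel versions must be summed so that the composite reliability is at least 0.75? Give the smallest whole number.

3

k ≥ ρ*(1−ρ₁)/(ρ₁(1−ρ*)) = 0.75·0.45 / (0.55·0.25) = 2.455.
Smallest integer k = 3.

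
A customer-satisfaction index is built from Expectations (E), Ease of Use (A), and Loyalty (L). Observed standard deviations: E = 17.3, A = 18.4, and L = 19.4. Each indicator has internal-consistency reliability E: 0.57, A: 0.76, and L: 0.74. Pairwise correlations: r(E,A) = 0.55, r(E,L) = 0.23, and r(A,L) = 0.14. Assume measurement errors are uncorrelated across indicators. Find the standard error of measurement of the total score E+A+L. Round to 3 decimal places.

Var(total) = 1014.21 + 604.486 = 1618.7.
True-score variance = 706.407 + 604.486 = 1310.89, so reliability = 0.8098.
Error variance = 1618.7 − 1310.89 = 307.803; SEM = √307.803 = 17.544.

17.544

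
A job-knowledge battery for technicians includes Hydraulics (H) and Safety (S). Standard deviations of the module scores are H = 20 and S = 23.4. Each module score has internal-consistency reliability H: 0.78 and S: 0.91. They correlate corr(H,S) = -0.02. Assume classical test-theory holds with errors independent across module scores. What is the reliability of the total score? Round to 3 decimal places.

0.852

Var(H+S) = 20² + 23.4² + 2·[20·23.4·(-0.02)] = 947.56 − 18.72 = 928.84.
Because errors are independent across components, Cov(Tᵢ,Tⱼ) = Cov(Xᵢ,Xⱼ); the off-diagonal part of the true-score variance is the same as above.
True-score variance = [20²·0.78 + 23.4²·0.91] − 18.72 = 810.28 − 18.72 = 791.56.
Reliability = 791.56 / 928.84 = 0.852.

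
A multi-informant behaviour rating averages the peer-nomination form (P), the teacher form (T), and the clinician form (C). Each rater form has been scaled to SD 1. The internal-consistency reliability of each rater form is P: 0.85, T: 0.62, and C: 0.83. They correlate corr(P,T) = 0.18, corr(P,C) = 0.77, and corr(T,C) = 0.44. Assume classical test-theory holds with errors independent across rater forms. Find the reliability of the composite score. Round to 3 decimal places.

Var(P+T+C) = 3 + 2·[0.18 + 0.77 + 0.44] = 3 + 2.78 = 5.78.
Because errors are independent across components, Cov(Tᵢ,Tⱼ) = Cov(Xᵢ,Xⱼ); the off-diagonal part of the true-score variance is the same as above.
True-score variance = [0.85 + 0.62 + 0.83] + 2.78 = 2.3 + 2.78 = 5.08.
Reliability = 5.08 / 5.78 = 0.879.

0.879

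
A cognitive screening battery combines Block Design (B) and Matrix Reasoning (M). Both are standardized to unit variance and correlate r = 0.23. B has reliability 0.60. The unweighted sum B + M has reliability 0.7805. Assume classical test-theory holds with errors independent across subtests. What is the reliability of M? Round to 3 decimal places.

Var(B+M) = 2 + 2·0.23 = 2.460.
True-score variance = ρ_B + ρ_M + 2·0.23, so 0.7805 = (0.60 + ρ_M + 0.46) / 2.460.
ρ_M = 0.7805·2.460 − 0.60 − 0.46 = 0.860.

0.860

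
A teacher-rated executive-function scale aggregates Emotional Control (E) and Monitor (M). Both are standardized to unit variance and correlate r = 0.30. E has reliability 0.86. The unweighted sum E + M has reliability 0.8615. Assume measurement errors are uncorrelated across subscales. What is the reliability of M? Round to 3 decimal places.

Var(E+M) = 2 + 2·0.30 = 2.600.
True-score variance = ρ_E + ρ_M + 2·0.30, so 0.8615 = (0.86 + ρ_M + 0.60) / 2.600.
ρ_M = 0.8615·2.600 − 0.86 − 0.60 = 0.780.

0.780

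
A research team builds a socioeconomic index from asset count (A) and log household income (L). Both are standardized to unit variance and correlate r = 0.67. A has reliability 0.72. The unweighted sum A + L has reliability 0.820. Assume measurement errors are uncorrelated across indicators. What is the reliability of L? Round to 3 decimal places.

Var(A+L) = 2 + 2·0.67 = 3.340.
True-score variance = ρ_A + ρ_L + 2·0.67, so 0.820 = (0.72 + ρ_L + 1.34) / 3.340.
ρ_L = 0.820·3.340 − 0.72 − 1.34 = 0.679.

0.679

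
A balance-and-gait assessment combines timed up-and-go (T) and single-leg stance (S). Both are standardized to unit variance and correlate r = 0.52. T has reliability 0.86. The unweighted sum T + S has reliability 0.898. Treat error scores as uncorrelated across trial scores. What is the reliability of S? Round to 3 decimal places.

0.830

Var(T+S) = 2 + 2·0.52 = 3.040.
True-score variance = ρ_T + ρ_S + 2·0.52, so 0.898 = (0.86 + ρ_S + 1.04) / 3.040.
ρ_S = 0.898·3.040 − 0.86 − 1.04 = 0.830.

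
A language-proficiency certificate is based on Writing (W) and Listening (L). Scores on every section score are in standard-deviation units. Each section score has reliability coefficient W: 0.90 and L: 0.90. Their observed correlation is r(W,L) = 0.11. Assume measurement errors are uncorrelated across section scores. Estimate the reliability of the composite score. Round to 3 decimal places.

0.910

Var(W+L) = 2 + 2·[0.11] = 2 + 0.22 = 2.22.
Because errors are independent across components, Cov(Tᵢ,Tⱼ) = Cov(Xᵢ,Xⱼ); the off-diagonal part of the true-score variance is the same as above.
True-score variance = [0.90 + 0.90] + 0.22 = 1.8 + 0.22 = 2.02.
Reliability = 2.02 / 2.22 = 0.910.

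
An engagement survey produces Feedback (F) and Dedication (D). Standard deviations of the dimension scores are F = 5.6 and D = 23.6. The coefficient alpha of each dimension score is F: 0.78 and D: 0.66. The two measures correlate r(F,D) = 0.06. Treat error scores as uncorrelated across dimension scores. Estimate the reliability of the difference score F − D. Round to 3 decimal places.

Var(F−D) = 5.6² + 23.6² − 2·5.6·23.6·0.06 = 588.32 − 15.8592 = 572.461.
Under uncorrelated errors the observed covariances equal the true-score covariances, so only the own-variance terms attenuate.
True-score variance = [5.6²·0.78 + 23.6²·0.66] − 15.8592 = 392.054 − 15.8592 = 376.195.
Reliability = 376.195 / 572.461 = 0.657.

0.657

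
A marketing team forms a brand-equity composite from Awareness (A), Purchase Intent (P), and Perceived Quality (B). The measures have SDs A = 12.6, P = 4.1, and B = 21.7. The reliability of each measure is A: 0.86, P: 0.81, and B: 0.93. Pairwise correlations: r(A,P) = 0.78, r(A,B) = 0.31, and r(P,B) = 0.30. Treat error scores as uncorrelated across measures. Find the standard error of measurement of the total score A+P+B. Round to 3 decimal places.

7.641

Var(total) = 646.46 + 303.492 = 949.952.
True-score variance = 588.077 + 303.492 = 891.569, so reliability = 0.9385.
Error variance = 949.952 − 891.569 = 58.3826; SEM = √58.3826 = 7.641.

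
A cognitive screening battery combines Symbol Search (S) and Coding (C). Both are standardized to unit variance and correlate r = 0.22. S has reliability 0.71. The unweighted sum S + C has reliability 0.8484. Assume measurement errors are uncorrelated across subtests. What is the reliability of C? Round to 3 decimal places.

Var(S+C) = 2 + 2·0.22 = 2.440.
True-score variance = ρ_S + ρ_C + 2·0.22, so 0.8484 = (0.71 + ρ_C + 0.44) / 2.440.
ρ_C = 0.8484·2.440 − 0.71 − 0.44 = 0.920.

0.920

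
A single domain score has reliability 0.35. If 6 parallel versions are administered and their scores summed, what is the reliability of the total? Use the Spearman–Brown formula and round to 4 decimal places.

ρ_k = kρ / (1 + (k−1)ρ) = 6·0.35 / (1 + 5·0.35) = 2.100 / 2.750 = 0.7636.

0.7636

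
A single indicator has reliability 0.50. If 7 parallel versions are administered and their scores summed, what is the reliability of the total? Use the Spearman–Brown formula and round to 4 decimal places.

ρ_k = kρ / (1 + (k−1)ρ) = 7·0.50 / (1 + 6·0.50) = 3.500 / 4.000 = 0.8750.

0.8750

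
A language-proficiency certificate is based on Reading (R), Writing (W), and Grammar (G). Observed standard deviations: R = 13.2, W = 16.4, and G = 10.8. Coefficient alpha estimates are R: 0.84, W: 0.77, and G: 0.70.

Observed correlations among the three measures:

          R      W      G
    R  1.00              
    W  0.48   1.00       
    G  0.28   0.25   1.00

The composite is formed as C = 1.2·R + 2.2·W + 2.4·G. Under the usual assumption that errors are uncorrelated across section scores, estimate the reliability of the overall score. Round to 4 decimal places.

Var(C) = 1.2²·13.2² + 2.2²·16.4² + 2.4²·10.8² + 2·[2.64·13.2·16.4·0.48 + 2.88·13.2·10.8·0.28 + 5.28·16.4·10.8·0.25] = 2224.52 + 1246.16 = 3470.68.
Under uncorrelated errors the observed covariances equal the true-score covariances, so only the own-variance terms attenuate.
True-score variance = [1.2²·13.2²·0.84 + 2.2²·16.4²·0.77 + 2.4²·10.8²·0.70] + 1246.16 = 1683.41 + 1246.16 = 2929.58.
Reliability = 2929.58 / 3470.68 = 0.8441.

0.8441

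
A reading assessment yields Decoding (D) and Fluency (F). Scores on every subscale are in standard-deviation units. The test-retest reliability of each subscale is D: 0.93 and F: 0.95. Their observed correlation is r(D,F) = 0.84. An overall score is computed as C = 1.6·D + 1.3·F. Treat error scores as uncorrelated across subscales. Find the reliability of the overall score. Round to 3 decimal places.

0.966

Var(C) = 1.6² + 1.3² + 2·[2.08·0.84] = 4.25 + 3.4944 = 7.7444.
Because errors are independent across components, Cov(Tᵢ,Tⱼ) = Cov(Xᵢ,Xⱼ); the off-diagonal part of the true-score variance is the same as above.
True-score variance = [1.6²·0.93 + 1.3²·0.95] + 3.4944 = 3.9863 + 3.4944 = 7.4807.
Reliability = 7.4807 / 7.7444 = 0.966.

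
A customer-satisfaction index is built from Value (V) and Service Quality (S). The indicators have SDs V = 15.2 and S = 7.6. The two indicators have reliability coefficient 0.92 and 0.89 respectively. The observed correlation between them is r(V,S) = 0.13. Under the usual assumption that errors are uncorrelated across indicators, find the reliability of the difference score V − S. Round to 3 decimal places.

0.904

Var(V−S) = 15.2² + 7.6² − 2·15.2·7.6·0.13 = 288.8 − 30.0352 = 258.765.
Because errors are independent across components, Cov(Tᵢ,Tⱼ) = Cov(Xᵢ,Xⱼ); the off-diagonal part of the true-score variance is the same as above.
True-score variance = [15.2²·0.92 + 7.6²·0.89] − 30.0352 = 263.963 − 30.0352 = 233.928.
Reliability = 233.928 / 258.765 = 0.904.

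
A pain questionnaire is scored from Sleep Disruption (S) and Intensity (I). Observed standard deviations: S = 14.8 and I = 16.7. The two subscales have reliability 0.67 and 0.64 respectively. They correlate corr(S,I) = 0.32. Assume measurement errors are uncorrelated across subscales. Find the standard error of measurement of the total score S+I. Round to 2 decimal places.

Var(total) = 497.93 + 158.182 = 656.112.
True-score variance = 325.246 + 158.182 = 483.429, so reliability = 0.7368.
Error variance = 656.112 − 483.429 = 172.684; SEM = √172.684 = 13.14.

13.14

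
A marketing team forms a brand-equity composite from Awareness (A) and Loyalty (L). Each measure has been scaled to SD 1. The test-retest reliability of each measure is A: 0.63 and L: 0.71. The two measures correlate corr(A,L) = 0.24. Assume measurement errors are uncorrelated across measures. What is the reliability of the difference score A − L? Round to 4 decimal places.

0.5658

Var(A−L) = 1 + 1 − 2·0.24 = 2 − 0.48 = 1.52.
Under uncorrelated errors the observed covariances equal the true-score covariances, so only the own-variance terms attenuate.
True-score variance = [0.63 + 0.71] − 0.48 = 1.34 − 0.48 = 0.86.
Reliability = 0.86 / 1.52 = 0.5658.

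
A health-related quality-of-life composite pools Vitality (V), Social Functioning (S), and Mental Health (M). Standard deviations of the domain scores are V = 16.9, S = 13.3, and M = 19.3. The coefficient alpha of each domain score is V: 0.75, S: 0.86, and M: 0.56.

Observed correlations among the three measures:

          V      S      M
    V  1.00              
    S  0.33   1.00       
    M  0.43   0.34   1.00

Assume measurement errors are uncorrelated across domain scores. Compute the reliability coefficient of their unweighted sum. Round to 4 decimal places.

0.8192

Var(V+S+M) = 16.9² + 13.3² + 19.3² + 2·[16.9·13.3·0.33 + 16.9·19.3·0.43 + 13.3·19.3·0.34] = 834.99 + 603.404 = 1438.39.
Because errors are independent across components, Cov(Tᵢ,Tⱼ) = Cov(Xᵢ,Xⱼ); the off-diagonal part of the true-score variance is the same as above.
True-score variance = [16.9²·0.75 + 13.3²·0.86 + 19.3²·0.56] + 603.404 = 574.927 + 603.404 = 1178.33.
Reliability = 1178.33 / 1438.39 = 0.8192.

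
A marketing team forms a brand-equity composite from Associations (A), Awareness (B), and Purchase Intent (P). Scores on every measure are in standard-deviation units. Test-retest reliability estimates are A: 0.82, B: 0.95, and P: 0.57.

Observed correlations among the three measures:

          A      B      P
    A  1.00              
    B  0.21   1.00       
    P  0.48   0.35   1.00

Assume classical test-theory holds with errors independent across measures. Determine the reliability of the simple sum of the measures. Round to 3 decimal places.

0.870

Var(A+B+P) = 3 + 2·[0.21 + 0.48 + 0.35] = 3 + 2.08 = 5.08.
With uncorrelated errors the cross-covariances are all true-score covariance, so they carry over unchanged; only the diagonal terms shrink to ρᵢσᵢ².
True-score variance = [0.82 + 0.95 + 0.57] + 2.08 = 2.34 + 2.08 = 4.42.
Reliability = 4.42 / 5.08 = 0.870.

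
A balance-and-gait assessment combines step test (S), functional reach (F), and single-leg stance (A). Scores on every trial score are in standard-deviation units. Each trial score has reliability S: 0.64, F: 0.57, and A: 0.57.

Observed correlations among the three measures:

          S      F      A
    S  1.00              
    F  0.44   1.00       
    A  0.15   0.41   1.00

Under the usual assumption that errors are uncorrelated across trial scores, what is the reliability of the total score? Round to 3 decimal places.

0.756

Var(S+F+A) = 3 + 2·[0.44 + 0.15 + 0.41] = 3 + 2 = 5.
With uncorrelated errors the cross-covariances are all true-score covariance, so they carry over unchanged; only the diagonal terms shrink to ρᵢσᵢ².
True-score variance = [0.64 + 0.57 + 0.57] + 2 = 1.78 + 2 = 3.78.
Reliability = 3.78 / 5 = 0.756.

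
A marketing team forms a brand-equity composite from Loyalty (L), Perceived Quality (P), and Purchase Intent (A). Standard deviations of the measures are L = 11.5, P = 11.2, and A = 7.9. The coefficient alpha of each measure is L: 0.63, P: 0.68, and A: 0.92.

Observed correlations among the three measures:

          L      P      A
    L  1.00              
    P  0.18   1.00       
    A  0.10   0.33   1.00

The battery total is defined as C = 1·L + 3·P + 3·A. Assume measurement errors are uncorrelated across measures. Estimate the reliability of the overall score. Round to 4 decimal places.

0.8210

Var(C) = 11.5² + 3²·11.2² + 3²·7.9² + 2·[3·11.5·11.2·0.18 + 3·11.5·7.9·0.10 + 9·11.2·7.9·0.33] = 1822.9 + 719.185 = 2542.09.
With uncorrelated errors the cross-covariances are all true-score covariance, so they carry over unchanged; only the diagonal terms shrink to ρᵢσᵢ².
True-score variance = [11.5²·0.63 + 3²·11.2²·0.68 + 3²·7.9²·0.92] + 719.185 = 1367.77 + 719.185 = 2086.95.
Reliability = 2086.95 / 2542.09 = 0.8210.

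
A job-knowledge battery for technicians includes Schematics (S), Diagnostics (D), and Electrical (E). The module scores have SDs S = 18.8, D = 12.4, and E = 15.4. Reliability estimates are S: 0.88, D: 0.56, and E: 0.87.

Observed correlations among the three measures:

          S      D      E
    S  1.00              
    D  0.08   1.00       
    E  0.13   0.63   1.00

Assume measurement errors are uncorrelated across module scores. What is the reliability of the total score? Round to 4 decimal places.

Var(S+D+E) = 18.8² + 12.4² + 15.4² + 2·[18.8·12.4·0.08 + 18.8·15.4·0.13 + 12.4·15.4·0.63] = 744.36 + 353.184 = 1097.54.
With uncorrelated errors the cross-covariances are all true-score covariance, so they carry over unchanged; only the diagonal terms shrink to ρᵢσᵢ².
True-score variance = [18.8²·0.88 + 12.4²·0.56 + 15.4²·0.87] + 353.184 = 603.462 + 353.184 = 956.646.
Reliability = 956.646 / 1097.54 = 0.8716.

0.8716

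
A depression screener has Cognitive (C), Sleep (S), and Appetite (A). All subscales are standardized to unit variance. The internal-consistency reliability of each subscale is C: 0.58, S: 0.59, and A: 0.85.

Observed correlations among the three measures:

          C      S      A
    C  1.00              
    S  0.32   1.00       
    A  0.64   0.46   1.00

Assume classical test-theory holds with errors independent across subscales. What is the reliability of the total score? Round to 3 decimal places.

Var(C+S+A) = 3 + 2·[0.32 + 0.64 + 0.46] = 3 + 2.84 = 5.84.
With uncorrelated errors the cross-covariances are all true-score covariance, so they carry over unchanged; only the diagonal terms shrink to ρᵢσᵢ².
True-score variance = [0.58 + 0.59 + 0.85] + 2.84 = 2.02 + 2.84 = 4.86.
Reliability = 4.86 / 5.84 = 0.832.

0.832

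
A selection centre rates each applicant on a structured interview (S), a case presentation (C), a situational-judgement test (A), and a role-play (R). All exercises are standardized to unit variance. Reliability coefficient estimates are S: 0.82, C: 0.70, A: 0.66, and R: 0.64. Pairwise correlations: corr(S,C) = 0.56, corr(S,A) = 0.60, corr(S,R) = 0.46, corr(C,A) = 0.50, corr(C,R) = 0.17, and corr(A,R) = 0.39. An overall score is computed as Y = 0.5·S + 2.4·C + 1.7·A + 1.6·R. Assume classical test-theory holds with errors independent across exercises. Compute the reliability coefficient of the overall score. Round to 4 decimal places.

0.8334

Var(Y) = 0.5² + 2.4² + 1.7² + 1.6² + 2·[1.2·0.56 + 0.85·0.60 + 0.8·0.46 + 4.08·0.50 + 3.84·0.17 + 2.72·0.39] = 11.46 + 10.6072 = 22.0672.
Under uncorrelated errors the observed covariances equal the true-score covariances, so only the own-variance terms attenuate.
True-score variance = [0.5²·0.82 + 2.4²·0.70 + 1.7²·0.66 + 1.6²·0.64] + 10.6072 = 7.7828 + 10.6072 = 18.39.
Reliability = 18.39 / 22.0672 = 0.8334.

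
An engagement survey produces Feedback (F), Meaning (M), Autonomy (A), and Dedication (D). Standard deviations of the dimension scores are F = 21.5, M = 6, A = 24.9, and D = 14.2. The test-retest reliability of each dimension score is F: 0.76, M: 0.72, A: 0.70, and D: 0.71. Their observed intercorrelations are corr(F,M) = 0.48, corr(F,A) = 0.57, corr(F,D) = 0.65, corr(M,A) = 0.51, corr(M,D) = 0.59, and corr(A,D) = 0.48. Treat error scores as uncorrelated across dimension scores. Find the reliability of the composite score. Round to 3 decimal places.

Var(F+M+A+D) = 21.5² + 6² + 24.9² + 14.2² + 2·[21.5·6·0.48 + 21.5·24.9·0.57 + 21.5·14.2·0.65 + 6·24.9·0.51 + 6·14.2·0.59 + 24.9·14.2·0.48] = 1319.9 + 1723.39 = 3043.29.
Under uncorrelated errors the observed covariances equal the true-score covariances, so only the own-variance terms attenuate.
True-score variance = [21.5²·0.76 + 6²·0.72 + 24.9²·0.70 + 14.2²·0.71] + 1723.39 = 954.401 + 1723.39 = 2677.79.
Reliability = 2677.79 / 3043.29 = 0.880.

0.880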